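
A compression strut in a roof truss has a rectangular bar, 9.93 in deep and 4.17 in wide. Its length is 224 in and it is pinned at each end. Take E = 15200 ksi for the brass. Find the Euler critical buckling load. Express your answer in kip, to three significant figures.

P_cr ≈ 179 kip

Buckling occurs about the weak axis: I_min = h·b³/12 with b = 4.17 in (the shorter side).
I_min = 9.93×4.17³/12 = 60.00 in⁴
Effective length L_e = K·L = 1 × 224 = 224.0 in
P_cr = π²EI / L_e² = π² × 15200×10³ × 60.00 / 224.0² = 1.794×10^5 lb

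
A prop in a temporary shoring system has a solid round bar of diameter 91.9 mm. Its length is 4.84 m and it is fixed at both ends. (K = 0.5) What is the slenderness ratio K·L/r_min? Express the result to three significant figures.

For a solid circle r = d/4 = 91.9/4 = 22.98 mm
L_e = K·L = 0.5 × 4.84 m = 2.420 m = 2420.0 mm
λ = L_e / r_min = 2420.0 / 22.98 = 105

λ ≈ 105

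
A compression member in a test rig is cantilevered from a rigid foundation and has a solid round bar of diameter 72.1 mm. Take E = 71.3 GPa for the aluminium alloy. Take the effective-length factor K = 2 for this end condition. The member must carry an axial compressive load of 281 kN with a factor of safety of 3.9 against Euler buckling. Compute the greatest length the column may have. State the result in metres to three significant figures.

I = πd⁴/64 = π×72.1⁴/64 = 1.327×10^6 mm⁴
I = 1.327×10^-6 m⁴
Required critical load P_cr = n·P = 3.9 × 281 = 1096 kN = 1.096×10^6 N
From P_cr = π²EI/(K·L)²:  L = (1/K)·√(π²EI/P_cr) = (1/2)·√(π²×7.13×10^10×1.327×10^-6/1.096×10^6)
L = 0.461 m

L_max ≈ 0.461 m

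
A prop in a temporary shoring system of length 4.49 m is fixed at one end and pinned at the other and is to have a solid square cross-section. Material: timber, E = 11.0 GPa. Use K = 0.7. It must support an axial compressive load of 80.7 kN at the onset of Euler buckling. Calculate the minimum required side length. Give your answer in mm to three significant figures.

a ≈ 96.9 mm

L_e = K·L = 0.7 × 4.49 = 3.143 m
Required I = P_cr·L_e²/(π²E) = 8.070×10^4 × 3.143² / (π² × 1.10×10^10) = 7.343×10^-6 m⁴
I_req = 7.343×10^6 mm⁴
Solid square: I = a⁴/12  ⇒  a = (12I)^(1/4) = (12×7.343×10^6)^(1/4) = 96.9 mm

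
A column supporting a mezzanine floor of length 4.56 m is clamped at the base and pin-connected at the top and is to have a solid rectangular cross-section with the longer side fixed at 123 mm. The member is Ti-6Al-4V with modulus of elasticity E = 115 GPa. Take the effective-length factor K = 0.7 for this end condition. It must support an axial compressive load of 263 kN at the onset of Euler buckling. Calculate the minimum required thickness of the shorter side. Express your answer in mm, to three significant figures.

L_e = K·L = 0.7 × 4.56 = 3.192 m
Required I = P_cr·L_e²/(π²E) = 2.630×10^5 × 3.192² / (π² × 1.15×10^11) = 2.361×10^-6 m⁴
I_req = 2.361×10^6 mm⁴
Rectangle, weak axis: I_min = h·b³/12 with h = 123 mm fixed  ⇒  b = (12I/h)^(1/3) = 61.3 mm

b ≈ 61.3 mm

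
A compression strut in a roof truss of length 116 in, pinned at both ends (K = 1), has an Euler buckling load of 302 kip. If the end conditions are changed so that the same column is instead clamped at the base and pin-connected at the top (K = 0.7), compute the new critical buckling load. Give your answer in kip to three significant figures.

P_cr ∝ 1/K², so P_cr,new = P_cr,old × (K_old/K_new)² = 302 × (1/0.7)²
= 302 × 2.041 = 616 kip

P_cr ≈ 616 kip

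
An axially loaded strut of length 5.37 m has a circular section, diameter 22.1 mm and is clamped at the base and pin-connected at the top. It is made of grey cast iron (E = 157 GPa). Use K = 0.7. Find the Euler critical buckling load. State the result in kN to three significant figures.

I = πd⁴/64 = π×22.1⁴/64 = 1.171×10^4 mm⁴
I = 1.171×10^4 mm⁴ = 1.171×10^-8 m⁴
Effective length L_e = K·L = 0.7 × 5.37 = 3.759 m
P_cr = π²EI / L_e² = π² × 157×10⁹ × 1.171×10^-8 / 3.759² = 1.284×10^3 N

P_cr ≈ 1.28 kN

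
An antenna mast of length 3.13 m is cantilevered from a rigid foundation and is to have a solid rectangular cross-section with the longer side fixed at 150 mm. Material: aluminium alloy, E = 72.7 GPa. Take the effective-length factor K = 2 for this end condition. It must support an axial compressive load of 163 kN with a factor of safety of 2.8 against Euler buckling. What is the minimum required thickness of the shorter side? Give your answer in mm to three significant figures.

Required P_cr = n·P = 2.8 × 163 = 456.4 kN
L_e = K·L = 2 × 3.13 = 6.260 m
Required I = P_cr·L_e²/(π²E) = 4.564×10^5 × 6.260² / (π² × 7.27×10^10) = 2.493×10^-5 m⁴
I_req = 2.493×10^7 mm⁴
Rectangle, weak axis: I_min = h·b³/12 with h = 150 mm fixed  ⇒  b = (12I/h)^(1/3) = 126 mm

b ≈ 126 mm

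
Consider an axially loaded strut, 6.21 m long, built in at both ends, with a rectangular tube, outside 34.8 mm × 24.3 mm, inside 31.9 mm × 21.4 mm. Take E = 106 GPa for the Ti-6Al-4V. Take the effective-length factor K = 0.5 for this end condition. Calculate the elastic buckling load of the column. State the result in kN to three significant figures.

Weak-axis I_min = (h_o·b_o³ − h_i·b_i³)/12 with b_o = 24.3, b_i = 21.40 mm (shorter outer/inner sides).
I_min = (34.8×24.3³ − 31.90×21.40³)/12 = 1.556×10^4 mm⁴
I = 1.556×10^4 mm⁴ = 1.556×10^-8 m⁴
Effective length L_e = K·L = 0.5 × 6.21 = 3.105 m
P_cr = π²EI / L_e² = π² × 106×10⁹ × 1.556×10^-8 / 3.105² = 1.688×10^3 N

P_cr ≈ 1.69 kN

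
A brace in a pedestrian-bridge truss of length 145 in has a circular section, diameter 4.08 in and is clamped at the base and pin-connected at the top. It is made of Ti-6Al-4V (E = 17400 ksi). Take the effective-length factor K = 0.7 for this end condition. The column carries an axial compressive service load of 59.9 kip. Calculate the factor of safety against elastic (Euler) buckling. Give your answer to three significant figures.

I = πd⁴/64 = π×4.08⁴/64 = 13.60 in⁴
Effective length L_e = K·L = 0.7 × 145 = 101.5 in
P_cr = π²EI / L_e² = π² × 17400×10³ × 13.60 / 101.5² = 2.267×10^5 lb
Factor of safety n = P_cr / P = 226.74 / 59.9 = 3.79

n ≈ 3.79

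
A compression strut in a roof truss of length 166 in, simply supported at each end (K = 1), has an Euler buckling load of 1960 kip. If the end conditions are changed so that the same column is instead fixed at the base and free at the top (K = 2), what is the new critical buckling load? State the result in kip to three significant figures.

P_cr ≈ 490 kip

P_cr ∝ 1/K², so P_cr,new = P_cr,old × (K_old/K_new)² = 1960 × (1/2)²
= 1960 × 0.2500 = 490 kip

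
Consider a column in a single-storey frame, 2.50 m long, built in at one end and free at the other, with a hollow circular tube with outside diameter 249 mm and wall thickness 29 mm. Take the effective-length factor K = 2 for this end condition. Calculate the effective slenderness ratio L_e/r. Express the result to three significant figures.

Inner diameter d_i = 249 − 2×29 = 191.0 mm
I = π(d_o⁴ − d_i⁴)/64 = π(249⁴ − 191.0⁴)/64 = 1.234×10^8 mm⁴
A = 2.004×10^4 mm²;  r_min = √(I/A) = √(1.234×10^8/2.004×10^4) = 78.45 mm
L_e = K·L = 2 × 2.50 m = 5.000 m = 5000.0 mm
λ = L_e / r_min = 5000.0 / 78.45 = 63.7

λ ≈ 63.7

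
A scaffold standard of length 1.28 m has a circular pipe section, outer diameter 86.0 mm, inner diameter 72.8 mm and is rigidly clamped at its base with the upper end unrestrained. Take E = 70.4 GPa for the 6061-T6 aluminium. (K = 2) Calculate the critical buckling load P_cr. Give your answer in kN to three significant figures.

P_cr ≈ 138 kN

d_o = 86.0 mm, d_i = 72.8 mm
I = π(d_o⁴ − d_i⁴)/64 = π(86.0⁴ − 72.80⁴)/64 = 1.306×10^6 mm⁴
I = 1.306×10^6 mm⁴ = 1.306×10^-6 m⁴
Effective length L_e = K·L = 2 × 1.28 = 2.560 m
P_cr = π²EI / L_e² = π² × 70.4×10⁹ × 1.306×10^-6 / 2.560² = 1.385×10^5 N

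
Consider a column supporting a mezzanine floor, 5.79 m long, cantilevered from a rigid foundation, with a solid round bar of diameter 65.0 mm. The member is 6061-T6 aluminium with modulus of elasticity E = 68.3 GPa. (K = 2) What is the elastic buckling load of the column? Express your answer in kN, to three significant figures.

P_cr ≈ 4.40 kN

I = πd⁴/64 = π×65.0⁴/64 = 8.762×10^5 mm⁴
I = 8.762×10^5 mm⁴ = 8.762×10^-7 m⁴
Effective length L_e = K·L = 2 × 5.79 = 11.58 m
P_cr = π²EI / L_e² = π² × 68.3×10⁹ × 8.762×10^-7 / 11.58² = 4.405×10^3 N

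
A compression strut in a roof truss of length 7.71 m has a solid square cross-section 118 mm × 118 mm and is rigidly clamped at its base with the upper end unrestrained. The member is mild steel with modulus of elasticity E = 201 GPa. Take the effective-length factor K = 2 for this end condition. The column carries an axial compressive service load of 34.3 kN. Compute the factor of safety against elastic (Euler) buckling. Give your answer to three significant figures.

I = a⁴/12 = 118⁴/12 = 1.616×10^7 mm⁴
I = 1.616×10^7 mm⁴ = 1.616×10^-5 m⁴
Effective length L_e = K·L = 2 × 7.71 = 15.42 m
P_cr = π²EI / L_e² = π² × 201×10⁹ × 1.616×10^-5 / 15.42² = 1.348×10^5 N
Factor of safety n = P_cr / P = 134.80 / 34.3 = 3.93

n ≈ 3.93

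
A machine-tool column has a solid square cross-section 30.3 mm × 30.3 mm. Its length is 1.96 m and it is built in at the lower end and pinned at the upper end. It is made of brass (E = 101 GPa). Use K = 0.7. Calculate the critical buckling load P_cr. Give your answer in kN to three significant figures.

I = a⁴/12 = 30.3⁴/12 = 7.024×10^4 mm⁴
I = 7.024×10^4 mm⁴ = 7.024×10^-8 m⁴
Effective length L_e = K·L = 0.7 × 1.96 = 1.372 m
P_cr = π²EI / L_e² = π² × 101×10⁹ × 7.024×10^-8 / 1.372² = 3.720×10^4 N

P_cr ≈ 37.2 kN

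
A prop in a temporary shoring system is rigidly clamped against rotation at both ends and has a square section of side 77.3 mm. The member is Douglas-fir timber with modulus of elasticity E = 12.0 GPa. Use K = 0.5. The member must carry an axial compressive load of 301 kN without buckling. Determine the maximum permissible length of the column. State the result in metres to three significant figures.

I = a⁴/12 = 77.3⁴/12 = 2.975×10^6 mm⁴
I = 2.975×10^-6 m⁴
At the buckling limit P_cr = P = 3.010×10^5 N
From P_cr = π²EI/(K·L)²:  L = (1/K)·√(π²EI/P_cr) = (1/0.5)·√(π²×1.20×10^10×2.975×10^-6/3.010×10^5)
L = 2.16 m

L_max ≈ 2.16 m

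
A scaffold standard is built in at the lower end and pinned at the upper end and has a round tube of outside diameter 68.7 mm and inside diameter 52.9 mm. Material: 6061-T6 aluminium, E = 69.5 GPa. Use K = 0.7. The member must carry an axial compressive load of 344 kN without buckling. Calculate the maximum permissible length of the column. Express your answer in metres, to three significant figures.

d_o = 68.7 mm, d_i = 52.9 mm
I = π(d_o⁴ − d_i⁴)/64 = π(68.7⁴ − 52.90⁴)/64 = 7.090×10^5 mm⁴
I = 7.090×10^-7 m⁴
At the buckling limit P_cr = P = 3.440×10^5 N
From P_cr = π²EI/(K·L)²:  L = (1/K)·√(π²EI/P_cr) = (1/0.7)·√(π²×6.95×10^10×7.090×10^-7/3.440×10^5)
L = 1.70 m

L_max ≈ 1.70 m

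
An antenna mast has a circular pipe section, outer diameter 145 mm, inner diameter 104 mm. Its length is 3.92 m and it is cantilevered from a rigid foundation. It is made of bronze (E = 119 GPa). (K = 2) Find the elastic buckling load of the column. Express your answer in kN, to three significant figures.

P_cr ≈ 305 kN

d_o = 145 mm, d_i = 104 mm
I = π(d_o⁴ − d_i⁴)/64 = π(145⁴ − 104.0⁴)/64 = 1.596×10^7 mm⁴
I = 1.596×10^7 mm⁴ = 1.596×10^-5 m⁴
Effective length L_e = K·L = 2 × 3.92 = 7.840 m
P_cr = π²EI / L_e² = π² × 119×10⁹ × 1.596×10^-5 / 7.840² = 3.049×10^5 N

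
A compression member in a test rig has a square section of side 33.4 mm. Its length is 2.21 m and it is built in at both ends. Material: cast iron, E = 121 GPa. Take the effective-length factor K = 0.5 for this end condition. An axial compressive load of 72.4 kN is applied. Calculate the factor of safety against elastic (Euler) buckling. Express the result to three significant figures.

I = a⁴/12 = 33.4⁴/12 = 1.037×10^5 mm⁴
I = 1.037×10^5 mm⁴ = 1.037×10^-7 m⁴
Effective length L_e = K·L = 0.5 × 2.21 = 1.105 m
P_cr = π²EI / L_e² = π² × 121×10⁹ × 1.037×10^-7 / 1.105² = 1.014×10^5 N
Factor of safety n = P_cr / P = 101.43 / 72.4 = 1.40

n ≈ 1.40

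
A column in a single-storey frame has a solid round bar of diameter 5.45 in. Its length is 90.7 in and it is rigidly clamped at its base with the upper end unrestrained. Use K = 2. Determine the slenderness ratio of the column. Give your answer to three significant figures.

λ ≈ 133

I = πd⁴/64 = π×5.45⁴/64 = 43.31 in⁴
A = 23.33 in²;  r_min = √(I/A) = √(43.31/23.33) = 1.362 in
L_e = K·L = 2 × 90.7 = 181.4 in
λ = L_e / r_min = 181.40 / 1.362 = 133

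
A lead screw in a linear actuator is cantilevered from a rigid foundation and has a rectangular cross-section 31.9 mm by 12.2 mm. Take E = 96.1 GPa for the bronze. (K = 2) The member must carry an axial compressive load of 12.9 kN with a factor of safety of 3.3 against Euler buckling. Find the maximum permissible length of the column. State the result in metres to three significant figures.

L_max ≈ 0.164 m

Buckling occurs about the weak axis: I_min = h·b³/12 with b = 12.2 mm (the shorter side).
I_min = 31.9×12.2³/12 = 4.827×10^3 mm⁴
I = 4.827×10^-9 m⁴
Required critical load P_cr = n·P = 3.3 × 12.9 = 42.57 kN = 4.257×10^4 N
From P_cr = π²EI/(K·L)²:  L = (1/K)·√(π²EI/P_cr) = (1/2)·√(π²×9.61×10^10×4.827×10^-9/4.257×10^4)
L = 0.164 m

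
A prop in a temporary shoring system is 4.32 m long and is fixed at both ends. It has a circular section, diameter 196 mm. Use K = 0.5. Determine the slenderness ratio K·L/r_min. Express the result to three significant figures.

For a solid circle r = d/4 = 196/4 = 49.00 mm
L_e = K·L = 0.5 × 4.32 m = 2.160 m = 2160.0 mm
λ = L_e / r_min = 2160.0 / 49.00 = 44.1

λ ≈ 44.1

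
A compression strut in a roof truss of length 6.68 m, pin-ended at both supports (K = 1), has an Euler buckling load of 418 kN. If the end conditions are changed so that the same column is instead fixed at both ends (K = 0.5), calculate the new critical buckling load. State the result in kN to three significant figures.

P_cr ≈ 1670 kN

P_cr ∝ 1/K², so P_cr,new = P_cr,old × (K_old/K_new)² = 418 × (1/0.5)²
= 418 × 4.000 = 1670 kN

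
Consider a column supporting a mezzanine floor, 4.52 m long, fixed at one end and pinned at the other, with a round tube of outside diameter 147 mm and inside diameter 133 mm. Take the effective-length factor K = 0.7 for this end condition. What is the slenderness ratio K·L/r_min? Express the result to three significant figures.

λ ≈ 63.8

d_o = 147 mm, d_i = 133 mm
I = π(d_o⁴ − d_i⁴)/64 = π(147⁴ − 133.0⁴)/64 = 7.562×10^6 mm⁴
A = 3.079×10^3 mm²;  r_min = √(I/A) = √(7.562×10^6/3.079×10^3) = 49.56 mm
L_e = K·L = 0.7 × 4.52 m = 3.164 m = 3164.0 mm
λ = L_e / r_min = 3164.0 / 49.56 = 63.8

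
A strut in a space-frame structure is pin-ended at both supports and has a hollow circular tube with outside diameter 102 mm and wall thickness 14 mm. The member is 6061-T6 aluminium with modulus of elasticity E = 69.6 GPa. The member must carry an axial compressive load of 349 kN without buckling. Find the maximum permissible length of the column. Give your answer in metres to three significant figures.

Inner diameter d_i = 102 − 2×14 = 74.00 mm
I = π(d_o⁴ − d_i⁴)/64 = π(102⁴ − 74.00⁴)/64 = 3.841×10^6 mm⁴
I = 3.841×10^-6 m⁴
At the buckling limit P_cr = P = 3.490×10^5 N
From P_cr = π²EI/(K·L)²:  L = (1/K)·√(π²EI/P_cr) = (1/1)·√(π²×6.96×10^10×3.841×10^-6/3.490×10^5)
L = 2.75 m

L_max ≈ 2.75 m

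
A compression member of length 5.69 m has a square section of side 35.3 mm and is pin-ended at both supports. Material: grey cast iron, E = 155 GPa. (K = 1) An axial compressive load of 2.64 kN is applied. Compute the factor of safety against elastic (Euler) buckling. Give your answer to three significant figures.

I = a⁴/12 = 35.3⁴/12 = 1.294×10^5 mm⁴
I = 1.294×10^5 mm⁴ = 1.294×10^-7 m⁴
Effective length L_e = K·L = 1 × 5.69 = 5.690 m
P_cr = π²EI / L_e² = π² × 155×10⁹ × 1.294×10^-7 / 5.690² = 6.114×10^3 N
Factor of safety n = P_cr / P = 6.1140 / 2.64 = 2.32

n ≈ 2.32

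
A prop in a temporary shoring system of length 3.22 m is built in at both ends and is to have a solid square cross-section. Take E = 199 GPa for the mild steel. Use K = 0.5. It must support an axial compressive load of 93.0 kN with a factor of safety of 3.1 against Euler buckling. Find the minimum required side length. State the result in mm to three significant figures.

a ≈ 46.2 mm

Required P_cr = n·P = 3.1 × 93.0 = 288.3 kN
L_e = K·L = 0.5 × 3.22 = 1.610 m
Required I = P_cr·L_e²/(π²E) = 2.883×10^5 × 1.610² / (π² × 1.99×10^11) = 3.805×10^-7 m⁴
I_req = 3.805×10^5 mm⁴
Solid square: I = a⁴/12  ⇒  a = (12I)^(1/4) = (12×3.805×10^5)^(1/4) = 46.2 mm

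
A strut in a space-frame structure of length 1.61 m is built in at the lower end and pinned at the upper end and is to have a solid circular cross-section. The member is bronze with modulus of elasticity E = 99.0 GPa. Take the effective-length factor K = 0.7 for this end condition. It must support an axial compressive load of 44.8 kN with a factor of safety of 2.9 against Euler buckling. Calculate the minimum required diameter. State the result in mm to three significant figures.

Required P_cr = n·P = 2.9 × 44.8 = 129.9 kN
L_e = K·L = 0.7 × 1.61 = 1.127 m
Required I = P_cr·L_e²/(π²E) = 1.299×10^5 × 1.127² / (π² × 9.90×10^10) = 1.689×10^-7 m⁴
I_req = 1.689×10^5 mm⁴
Solid circle: I = πd⁴/64  ⇒  d = (64I/π)^(1/4) = (64×1.689×10^5/π)^(1/4) = 43.1 mm

d ≈ 43.1 mm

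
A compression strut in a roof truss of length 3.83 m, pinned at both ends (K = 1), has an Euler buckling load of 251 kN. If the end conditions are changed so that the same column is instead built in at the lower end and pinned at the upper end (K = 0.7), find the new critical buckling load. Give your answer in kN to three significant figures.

P_cr ∝ 1/K², so P_cr,new = P_cr,old × (K_old/K_new)² = 251 × (1/0.7)²
= 251 × 2.041 = 512 kN

P_cr ≈ 512 kN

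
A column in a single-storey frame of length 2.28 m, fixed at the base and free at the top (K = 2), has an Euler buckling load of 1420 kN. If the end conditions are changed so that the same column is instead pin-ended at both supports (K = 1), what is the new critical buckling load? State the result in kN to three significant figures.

P_cr ∝ 1/K², so P_cr,new = P_cr,old × (K_old/K_new)² = 1420 × (2/1)²
= 1420 × 4.000 = 5680 kN

P_cr ≈ 5680 kN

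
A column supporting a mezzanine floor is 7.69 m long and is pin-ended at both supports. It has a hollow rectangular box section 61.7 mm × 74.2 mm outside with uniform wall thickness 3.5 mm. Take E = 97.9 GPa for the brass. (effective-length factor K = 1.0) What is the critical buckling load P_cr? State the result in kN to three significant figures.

P_cr ≈ 8.76 kN

Inner dimensions: h_i = 74.2 − 2×3.5 = 67.20 mm, b_i = 61.7 − 2×3.5 = 54.70 mm
Weak-axis I_min = (h_o·b_o³ − h_i·b_i³)/12 with b_o = 61.7, b_i = 54.70 mm (shorter outer/inner sides).
I_min = (74.2×61.7³ − 67.20×54.70³)/12 = 5.358×10^5 mm⁴
I = 5.358×10^5 mm⁴ = 5.358×10^-7 m⁴
Effective length L_e = K·L = 1 × 7.69 = 7.690 m
P_cr = π²EI / L_e² = π² × 97.9×10⁹ × 5.358×10^-7 / 7.690² = 8.755×10^3 N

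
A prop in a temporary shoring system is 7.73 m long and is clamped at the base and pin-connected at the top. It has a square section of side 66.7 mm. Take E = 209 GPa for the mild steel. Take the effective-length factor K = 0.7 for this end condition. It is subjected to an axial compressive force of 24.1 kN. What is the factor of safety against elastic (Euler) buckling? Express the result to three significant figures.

I = a⁴/12 = 66.7⁴/12 = 1.649×10^6 mm⁴
I = 1.649×10^6 mm⁴ = 1.649×10^-6 m⁴
Effective length L_e = K·L = 0.7 × 7.73 = 5.411 m
P_cr = π²EI / L_e² = π² × 209×10⁹ × 1.649×10^-6 / 5.411² = 1.162×10^5 N
Factor of safety n = P_cr / P = 116.20 / 24.1 = 4.82

n ≈ 4.82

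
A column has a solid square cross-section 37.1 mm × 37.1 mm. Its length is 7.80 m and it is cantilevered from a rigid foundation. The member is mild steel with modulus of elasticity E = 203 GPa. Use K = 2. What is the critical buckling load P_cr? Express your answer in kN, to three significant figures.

P_cr ≈ 1.30 kN

I = a⁴/12 = 37.1⁴/12 = 1.579×10^5 mm⁴
I = 1.579×10^5 mm⁴ = 1.579×10^-7 m⁴
Effective length L_e = K·L = 2 × 7.80 = 15.60 m
P_cr = π²EI / L_e² = π² × 203×10⁹ × 1.579×10^-7 / 15.60² = 1.300×10^3 N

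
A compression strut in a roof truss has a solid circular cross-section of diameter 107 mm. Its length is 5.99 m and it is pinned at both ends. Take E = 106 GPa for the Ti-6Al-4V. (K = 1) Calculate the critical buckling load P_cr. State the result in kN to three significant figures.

I = πd⁴/64 = π×107⁴/64 = 6.434×10^6 mm⁴
I = 6.434×10^6 mm⁴ = 6.434×10^-6 m⁴
Effective length L_e = K·L = 1 × 5.99 = 5.990 m
P_cr = π²EI / L_e² = π² × 106×10⁹ × 6.434×10^-6 / 5.990² = 1.876×10^5 N

P_cr ≈ 188 kN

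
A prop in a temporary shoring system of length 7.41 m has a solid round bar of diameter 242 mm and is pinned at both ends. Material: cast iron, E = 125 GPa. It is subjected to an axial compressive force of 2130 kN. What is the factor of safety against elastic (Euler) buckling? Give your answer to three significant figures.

I = πd⁴/64 = π×242⁴/64 = 1.684×10^8 mm⁴
I = 1.684×10^8 mm⁴ = 1.684×10^-4 m⁴
Effective length L_e = K·L = 1 × 7.41 = 7.410 m
P_cr = π²EI / L_e² = π² × 125×10⁹ × 1.684×10^-4 / 7.410² = 3.783×10^6 N
Factor of safety n = P_cr / P = 3782.7 / 2130 = 1.78

n ≈ 1.78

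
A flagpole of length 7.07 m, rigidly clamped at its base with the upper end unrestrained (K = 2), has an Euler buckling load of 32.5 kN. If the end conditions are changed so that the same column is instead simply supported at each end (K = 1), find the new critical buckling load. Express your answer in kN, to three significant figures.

P_cr ∝ 1/K², so P_cr,new = P_cr,old × (K_old/K_new)² = 32.5 × (2/1)²
= 32.5 × 4.000 = 130 kN

P_cr ≈ 130 kN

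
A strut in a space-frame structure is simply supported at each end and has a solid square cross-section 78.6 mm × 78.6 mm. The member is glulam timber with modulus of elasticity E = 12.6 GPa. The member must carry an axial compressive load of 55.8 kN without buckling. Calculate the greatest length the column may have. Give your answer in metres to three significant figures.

L_max ≈ 2.66 m

I = a⁴/12 = 78.6⁴/12 = 3.181×10^6 mm⁴
I = 3.181×10^-6 m⁴
At the buckling limit P_cr = P = 5.580×10^4 N
From P_cr = π²EI/(K·L)²:  L = (1/K)·√(π²EI/P_cr) = (1/1)·√(π²×1.26×10^10×3.181×10^-6/5.580×10^4)
L = 2.66 m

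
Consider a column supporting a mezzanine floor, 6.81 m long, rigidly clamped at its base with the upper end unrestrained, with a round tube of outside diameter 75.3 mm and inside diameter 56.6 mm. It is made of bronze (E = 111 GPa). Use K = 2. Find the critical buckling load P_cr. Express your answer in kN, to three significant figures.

P_cr ≈ 6.34 kN

d_o = 75.3 mm, d_i = 56.6 mm
I = π(d_o⁴ − d_i⁴)/64 = π(75.3⁴ − 56.60⁴)/64 = 1.074×10^6 mm⁴
I = 1.074×10^6 mm⁴ = 1.074×10^-6 m⁴
Effective length L_e = K·L = 2 × 6.81 = 13.62 m
P_cr = π²EI / L_e² = π² × 111×10⁹ × 1.074×10^-6 / 13.62² = 6.345×10^3 N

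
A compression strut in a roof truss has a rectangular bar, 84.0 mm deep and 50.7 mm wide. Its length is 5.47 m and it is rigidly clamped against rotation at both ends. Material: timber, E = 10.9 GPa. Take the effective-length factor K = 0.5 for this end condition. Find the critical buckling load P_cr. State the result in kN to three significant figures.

P_cr ≈ 13.1 kN

Buckling occurs about the weak axis: I_min = h·b³/12 with b = 50.7 mm (the shorter side).
I_min = 84.0×50.7³/12 = 9.123×10^5 mm⁴
I = 9.123×10^5 mm⁴ = 9.123×10^-7 m⁴
Effective length L_e = K·L = 0.5 × 5.47 = 2.735 m
P_cr = π²EI / L_e² = π² × 10.9×10⁹ × 9.123×10^-7 / 2.735² = 1.312×10^4 N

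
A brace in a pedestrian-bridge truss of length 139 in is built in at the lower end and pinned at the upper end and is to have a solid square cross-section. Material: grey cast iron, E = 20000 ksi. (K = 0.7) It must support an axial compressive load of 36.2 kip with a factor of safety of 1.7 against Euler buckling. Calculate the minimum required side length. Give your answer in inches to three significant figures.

a ≈ 2.44 in

Required P_cr = n·P = 1.7 × 36.2 = 61.54 kip
L_e = K·L = 0.7 × 139 = 97.30 in
Required I = P_cr·L_e²/(π²E) = 6.154×10^4 × 97.30² / (π² × 2.00×10^7) = 2.952 in⁴
Solid square: I = a⁴/12  ⇒  a = (12I)^(1/4) = (12×2.952)^(1/4) = 2.44 in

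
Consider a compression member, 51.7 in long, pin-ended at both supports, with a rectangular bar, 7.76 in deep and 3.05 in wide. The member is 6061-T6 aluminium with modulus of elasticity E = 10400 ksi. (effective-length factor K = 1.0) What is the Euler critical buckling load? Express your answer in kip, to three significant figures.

P_cr ≈ 705 kip

Buckling occurs about the weak axis: I_min = h·b³/12 with b = 3.05 in (the shorter side).
I_min = 7.76×3.05³/12 = 18.35 in⁴
Effective length L_e = K·L = 1 × 51.7 = 51.70 in
P_cr = π²EI / L_e² = π² × 10400×10³ × 18.35 / 51.70² = 7.046×10^5 lb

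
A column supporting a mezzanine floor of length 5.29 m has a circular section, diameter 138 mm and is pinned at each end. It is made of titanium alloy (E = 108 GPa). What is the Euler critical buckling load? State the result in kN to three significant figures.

P_cr ≈ 678 kN

I = πd⁴/64 = π×138⁴/64 = 1.780×10^7 mm⁴
I = 1.780×10^7 mm⁴ = 1.780×10^-5 m⁴
Effective length L_e = K·L = 1 × 5.29 = 5.290 m
P_cr = π²EI / L_e² = π² × 108×10⁹ × 1.780×10^-5 / 5.290² = 6.781×10^5 N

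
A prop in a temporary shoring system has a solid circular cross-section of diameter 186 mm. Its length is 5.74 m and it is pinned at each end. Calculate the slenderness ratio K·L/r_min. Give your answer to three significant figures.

I = πd⁴/64 = π×186⁴/64 = 5.875×10^7 mm⁴
A = 2.717×10^4 mm²;  r_min = √(I/A) = √(5.875×10^7/2.717×10^4) = 46.50 mm
L_e = K·L = 1 × 5.74 m = 5.740 m = 5740.0 mm
λ = L_e / r_min = 5740.0 / 46.50 = 123

λ ≈ 123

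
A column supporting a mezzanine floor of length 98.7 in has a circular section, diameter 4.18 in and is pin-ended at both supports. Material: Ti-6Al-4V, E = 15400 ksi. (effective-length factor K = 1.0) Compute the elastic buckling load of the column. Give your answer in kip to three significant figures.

P_cr ≈ 234 kip

I = πd⁴/64 = π×4.18⁴/64 = 14.99 in⁴
Effective length L_e = K·L = 1 × 98.7 = 98.70 in
P_cr = π²EI / L_e² = π² × 15400×10³ × 14.99 / 98.70² = 2.338×10^5 lb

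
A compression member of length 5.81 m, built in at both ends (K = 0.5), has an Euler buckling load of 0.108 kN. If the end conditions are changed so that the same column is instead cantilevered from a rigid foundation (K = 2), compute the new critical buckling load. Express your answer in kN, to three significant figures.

P_cr ≈ 0.00675 kN

P_cr ∝ 1/K², so P_cr,new = P_cr,old × (K_old/K_new)² = 0.108 × (0.5/2)²
= 0.108 × 0.06250 = 0.00675 kN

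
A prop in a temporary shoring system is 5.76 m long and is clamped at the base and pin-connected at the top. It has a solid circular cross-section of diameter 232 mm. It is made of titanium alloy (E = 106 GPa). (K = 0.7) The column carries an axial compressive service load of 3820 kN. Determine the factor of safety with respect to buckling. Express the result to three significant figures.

n ≈ 2.40

I = πd⁴/64 = π×232⁴/64 = 1.422×10^8 mm⁴
I = 1.422×10^8 mm⁴ = 1.422×10^-4 m⁴
Effective length L_e = K·L = 0.7 × 5.76 = 4.032 m
P_cr = π²EI / L_e² = π² × 106×10⁹ × 1.422×10^-4 / 4.032² = 9.151×10^6 N
Factor of safety n = P_cr / P = 9151.4 / 3820 = 2.40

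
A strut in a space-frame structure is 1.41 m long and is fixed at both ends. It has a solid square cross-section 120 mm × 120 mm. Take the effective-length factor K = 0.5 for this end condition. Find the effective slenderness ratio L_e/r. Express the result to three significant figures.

For a square r = a/√12 = 120/√12 = 34.64 mm
L_e = K·L = 0.5 × 1.41 m = 0.7050 m = 705.00 mm
λ = L_e / r_min = 705.00 / 34.64 = 20.4

λ ≈ 20.4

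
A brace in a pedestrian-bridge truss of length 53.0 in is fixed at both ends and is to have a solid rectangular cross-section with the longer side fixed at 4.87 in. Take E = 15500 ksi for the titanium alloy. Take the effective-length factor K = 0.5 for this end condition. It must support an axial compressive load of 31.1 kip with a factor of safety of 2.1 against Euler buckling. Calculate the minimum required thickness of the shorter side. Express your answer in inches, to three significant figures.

Required P_cr = n·P = 2.1 × 31.1 = 65.31 kip
L_e = K·L = 0.5 × 53.0 = 26.50 in
Required I = P_cr·L_e²/(π²E) = 6.531×10^4 × 26.50² / (π² × 1.55×10^7) = 0.2998 in⁴
Rectangle, weak axis: I_min = h·b³/12 with h = 4.87 in fixed  ⇒  b = (12I/h)^(1/3) = 0.904 in

b ≈ 0.904 in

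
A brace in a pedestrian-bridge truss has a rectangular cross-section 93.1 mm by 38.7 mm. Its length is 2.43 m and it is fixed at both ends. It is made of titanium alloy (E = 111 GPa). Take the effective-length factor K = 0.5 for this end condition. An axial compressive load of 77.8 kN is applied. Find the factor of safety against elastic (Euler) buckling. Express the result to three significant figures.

Buckling occurs about the weak axis: I_min = h·b³/12 with b = 38.7 mm (the shorter side).
I_min = 93.1×38.7³/12 = 4.497×10^5 mm⁴
I = 4.497×10^5 mm⁴ = 4.497×10^-7 m⁴
Effective length L_e = K·L = 0.5 × 2.43 = 1.215 m
P_cr = π²EI / L_e² = π² × 111×10⁹ × 4.497×10^-7 / 1.215² = 3.337×10^5 N
Factor of safety n = P_cr / P = 333.71 / 77.8 = 4.29

n ≈ 4.29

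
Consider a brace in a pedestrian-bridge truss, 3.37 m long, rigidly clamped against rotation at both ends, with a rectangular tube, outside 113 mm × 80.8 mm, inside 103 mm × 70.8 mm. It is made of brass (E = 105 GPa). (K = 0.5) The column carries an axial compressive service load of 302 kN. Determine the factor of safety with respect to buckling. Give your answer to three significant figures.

n ≈ 2.32

Weak-axis I_min = (h_o·b_o³ − h_i·b_i³)/12 with b_o = 80.8, b_i = 70.80 mm (shorter outer/inner sides).
I_min = (113×80.8³ − 103.0×70.80³)/12 = 1.921×10^6 mm⁴
I = 1.921×10^6 mm⁴ = 1.921×10^-6 m⁴
Effective length L_e = K·L = 0.5 × 3.37 = 1.685 m
P_cr = π²EI / L_e² = π² × 105×10⁹ × 1.921×10^-6 / 1.685² = 7.012×10^5 N
Factor of safety n = P_cr / P = 701.25 / 302 = 2.32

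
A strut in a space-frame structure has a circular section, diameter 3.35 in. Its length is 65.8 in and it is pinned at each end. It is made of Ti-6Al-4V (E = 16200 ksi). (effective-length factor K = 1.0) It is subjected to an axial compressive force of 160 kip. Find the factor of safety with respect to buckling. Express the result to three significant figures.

I = πd⁴/64 = π×3.35⁴/64 = 6.182 in⁴
Effective length L_e = K·L = 1 × 65.8 = 65.80 in
P_cr = π²EI / L_e² = π² × 16200×10³ × 6.182 / 65.80² = 2.283×10^5 lb
Factor of safety n = P_cr / P = 228.30 / 160 = 1.43

n ≈ 1.43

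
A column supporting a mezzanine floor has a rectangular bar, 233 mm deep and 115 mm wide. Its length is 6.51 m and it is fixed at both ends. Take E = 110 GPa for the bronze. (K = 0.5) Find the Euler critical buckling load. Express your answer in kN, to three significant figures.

P_cr ≈ 3030 kN

Buckling occurs about the weak axis: I_min = h·b³/12 with b = 115 mm (the shorter side).
I_min = 233×115³/12 = 2.953×10^7 mm⁴
I = 2.953×10^7 mm⁴ = 2.953×10^-5 m⁴
Effective length L_e = K·L = 0.5 × 6.51 = 3.255 m
P_cr = π²EI / L_e² = π² × 110×10⁹ × 2.953×10^-5 / 3.255² = 3.026×10^6 N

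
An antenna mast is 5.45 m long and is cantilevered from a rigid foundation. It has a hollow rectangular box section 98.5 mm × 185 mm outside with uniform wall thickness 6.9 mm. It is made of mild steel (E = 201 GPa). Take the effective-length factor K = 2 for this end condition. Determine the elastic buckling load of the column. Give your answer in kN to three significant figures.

Inner dimensions: h_i = 185 − 2×6.9 = 171.2 mm, b_i = 98.5 − 2×6.9 = 84.70 mm
Weak-axis I_min = (h_o·b_o³ − h_i·b_i³)/12 with b_o = 98.5, b_i = 84.70 mm (shorter outer/inner sides).
I_min = (185×98.5³ − 171.2×84.70³)/12 = 6.064×10^6 mm⁴
I = 6.064×10^6 mm⁴ = 6.064×10^-6 m⁴
Effective length L_e = K·L = 2 × 5.45 = 10.90 m
P_cr = π²EI / L_e² = π² × 201×10⁹ × 6.064×10^-6 / 10.90² = 1.013×10^5 N

P_cr ≈ 101 kN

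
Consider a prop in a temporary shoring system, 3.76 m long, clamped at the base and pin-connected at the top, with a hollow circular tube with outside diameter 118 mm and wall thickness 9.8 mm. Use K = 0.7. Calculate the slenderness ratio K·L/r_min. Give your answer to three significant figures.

λ ≈ 68.5

Inner diameter d_i = 118 − 2×9.8 = 98.40 mm
I = π(d_o⁴ − d_i⁴)/64 = π(118⁴ − 98.40⁴)/64 = 4.915×10^6 mm⁴
A = 3.331×10^3 mm²;  r_min = √(I/A) = √(4.915×10^6/3.331×10^3) = 38.41 mm
L_e = K·L = 0.7 × 3.76 m = 2.632 m = 2632.0 mm
λ = L_e / r_min = 2632.0 / 38.41 = 68.5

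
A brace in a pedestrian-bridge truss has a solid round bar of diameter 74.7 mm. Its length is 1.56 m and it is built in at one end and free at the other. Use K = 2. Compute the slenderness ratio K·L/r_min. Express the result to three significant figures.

I = πd⁴/64 = π×74.7⁴/64 = 1.528×10^6 mm⁴
A = 4.383×10^3 mm²;  r_min = √(I/A) = √(1.528×10^6/4.383×10^3) = 18.68 mm
L_e = K·L = 2 × 1.56 m = 3.120 m = 3120.0 mm
λ = L_e / r_min = 3120.0 / 18.68 = 167

λ ≈ 167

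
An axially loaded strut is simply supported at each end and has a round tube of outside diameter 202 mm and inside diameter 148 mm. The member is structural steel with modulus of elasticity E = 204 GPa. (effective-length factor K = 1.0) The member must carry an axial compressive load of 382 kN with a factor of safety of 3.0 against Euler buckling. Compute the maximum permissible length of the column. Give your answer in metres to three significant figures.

d_o = 202 mm, d_i = 148 mm
I = π(d_o⁴ − d_i⁴)/64 = π(202⁴ − 148.0⁴)/64 = 5.818×10^7 mm⁴
I = 5.818×10^-5 m⁴
Required critical load P_cr = n·P = 3.0 × 382 = 1146 kN = 1.146×10^6 N
From P_cr = π²EI/(K·L)²:  L = (1/K)·√(π²EI/P_cr) = (1/1)·√(π²×2.04×10^11×5.818×10^-5/1.146×10^6)
L = 10.1 m

L_max ≈ 10.1 m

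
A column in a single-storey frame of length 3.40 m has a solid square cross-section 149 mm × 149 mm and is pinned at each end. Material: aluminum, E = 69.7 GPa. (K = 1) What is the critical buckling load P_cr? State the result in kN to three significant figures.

I = a⁴/12 = 149⁴/12 = 4.107×10^7 mm⁴
I = 4.107×10^7 mm⁴ = 4.107×10^-5 m⁴
Effective length L_e = K·L = 1 × 3.40 = 3.400 m
P_cr = π²EI / L_e² = π² × 69.7×10⁹ × 4.107×10^-5 / 3.400² = 2.444×10^6 N

P_cr ≈ 2440 kN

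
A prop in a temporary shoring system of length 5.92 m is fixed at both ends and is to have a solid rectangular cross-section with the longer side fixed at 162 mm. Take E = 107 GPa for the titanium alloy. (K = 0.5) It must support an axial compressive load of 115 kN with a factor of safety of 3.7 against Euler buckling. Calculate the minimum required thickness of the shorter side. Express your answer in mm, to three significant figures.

Required P_cr = n·P = 3.7 × 115 = 425.5 kN
L_e = K·L = 0.5 × 5.92 = 2.960 m
Required I = P_cr·L_e²/(π²E) = 4.255×10^5 × 2.960² / (π² × 1.07×10^11) = 3.530×10^-6 m⁴
I_req = 3.530×10^6 mm⁴
Rectangle, weak axis: I_min = h·b³/12 with h = 162 mm fixed  ⇒  b = (12I/h)^(1/3) = 63.9 mm

b ≈ 63.9 mm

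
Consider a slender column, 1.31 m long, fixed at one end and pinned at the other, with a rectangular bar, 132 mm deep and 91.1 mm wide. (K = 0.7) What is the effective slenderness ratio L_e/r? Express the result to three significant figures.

For a rectangle r_min = b/√12 = 91.1/√12 = 26.30 mm
L_e = K·L = 0.7 × 1.31 m = 0.9170 m = 917.00 mm
λ = L_e / r_min = 917.00 / 26.30 = 34.9

λ ≈ 34.9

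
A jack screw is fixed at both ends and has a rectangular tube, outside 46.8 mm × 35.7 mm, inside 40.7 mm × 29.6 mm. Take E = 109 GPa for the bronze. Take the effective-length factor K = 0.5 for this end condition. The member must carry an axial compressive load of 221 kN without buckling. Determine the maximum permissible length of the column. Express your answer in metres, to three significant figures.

Weak-axis I_min = (h_o·b_o³ − h_i·b_i³)/12 with b_o = 35.7, b_i = 29.60 mm (shorter outer/inner sides).
I_min = (46.8×35.7³ − 40.70×29.60³)/12 = 8.949×10^4 mm⁴
I = 8.949×10^-8 m⁴
At the buckling limit P_cr = P = 2.210×10^5 N
From P_cr = π²EI/(K·L)²:  L = (1/K)·√(π²EI/P_cr) = (1/0.5)·√(π²×1.09×10^11×8.949×10^-8/2.210×10^5)
L = 1.32 m

L_max ≈ 1.32 m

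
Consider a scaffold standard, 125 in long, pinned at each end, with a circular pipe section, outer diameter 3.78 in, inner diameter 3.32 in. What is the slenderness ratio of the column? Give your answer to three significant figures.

λ ≈ 99.4

d_o = 3.78 in, d_i = 3.32 in
I = π(d_o⁴ − d_i⁴)/64 = π(3.78⁴ − 3.320⁴)/64 = 4.058 in⁴
A = 2.565 in²;  r_min = √(I/A) = √(4.058/2.565) = 1.258 in
L_e = K·L = 1 × 125 = 125.0 in
λ = L_e / r_min = 125.00 / 1.258 = 99.4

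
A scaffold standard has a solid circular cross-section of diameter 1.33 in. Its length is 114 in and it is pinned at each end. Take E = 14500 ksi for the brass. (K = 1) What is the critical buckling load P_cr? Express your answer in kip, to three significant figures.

I = πd⁴/64 = π×1.33⁴/64 = 0.1536 in⁴
Effective length L_e = K·L = 1 × 114 = 114.0 in
P_cr = π²EI / L_e² = π² × 14500×10³ × 0.1536 / 114.0² = 1.691×10^3 lb

P_cr ≈ 1.69 kip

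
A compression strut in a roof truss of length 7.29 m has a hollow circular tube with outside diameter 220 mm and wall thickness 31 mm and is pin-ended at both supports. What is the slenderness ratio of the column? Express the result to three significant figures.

λ ≈ 108

Inner diameter d_i = 220 − 2×31 = 158.0 mm
I = π(d_o⁴ − d_i⁴)/64 = π(220⁴ − 158.0⁴)/64 = 8.440×10^7 mm⁴
A = 1.841×10^4 mm²;  r_min = √(I/A) = √(8.440×10^7/1.841×10^4) = 67.71 mm
L_e = K·L = 1 × 7.29 m = 7.290 m = 7290.0 mm
λ = L_e / r_min = 7290.0 / 67.71 = 108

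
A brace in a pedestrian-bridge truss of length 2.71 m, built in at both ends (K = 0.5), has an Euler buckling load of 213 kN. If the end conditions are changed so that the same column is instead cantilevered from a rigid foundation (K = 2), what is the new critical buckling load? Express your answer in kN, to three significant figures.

P_cr ∝ 1/K², so P_cr,new = P_cr,old × (K_old/K_new)² = 213 × (0.5/2)²
= 213 × 0.06250 = 13.3 kN

P_cr ≈ 13.3 kN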